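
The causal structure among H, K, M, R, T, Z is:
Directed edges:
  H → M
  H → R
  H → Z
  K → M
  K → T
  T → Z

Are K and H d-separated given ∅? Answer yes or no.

Bayes-Ball from K | ∅ reaches {M,T,Z}.
H ∉ reach(K|∅) ⇒ K ⊥ H | ∅.

Yes — K ⊥ H | ∅.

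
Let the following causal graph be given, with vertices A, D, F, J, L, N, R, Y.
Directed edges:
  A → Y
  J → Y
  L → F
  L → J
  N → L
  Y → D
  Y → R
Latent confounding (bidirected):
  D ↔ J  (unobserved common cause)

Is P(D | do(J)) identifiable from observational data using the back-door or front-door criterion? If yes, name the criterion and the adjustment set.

P(D|do(J)): frontdoor, adjust for {Y}.

desc(J)\{J}={D,R,Y}; candidates ⊆ {A,F,L,N}.
J↔D: latent back-door arc(s) into J.
size 0: {}; under {} J still reaches {D,F,L,N} ∋ D.
size 1: {A}, {F}, {L} …(+1); under {A} J still reaches {D,F,L,N} ∋ D.
size 2: {A,F}, {A,L}, {A,N} …(+3); under {A,F} J still reaches {D,L,N} ∋ D.
J↔D cannot be blocked by any observed set — no back-door set.
{Y}: (i) intercepts every directed J→D path; (ii) no back-door J→{Y}; (iii) {J} blocks every back-door {Y}→D. Front-door holds.
P(D|do(J)) = Σ_{Y} P(Y|J) Σ_{J'} P(D|Y,J')P(J').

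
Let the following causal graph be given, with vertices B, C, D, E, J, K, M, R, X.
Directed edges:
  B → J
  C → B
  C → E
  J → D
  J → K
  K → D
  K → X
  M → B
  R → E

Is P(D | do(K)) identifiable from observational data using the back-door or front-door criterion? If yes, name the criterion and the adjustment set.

P(D|do(K)): backdoor, adjust for {J}.

desc(K)\{K}={D,X}; candidates ⊆ {B,C,E,J,M,R}.
size 0: {}; under {} K still reaches {B,C,D,E,J,M} ∋ D.
{J}: K⊥D given {J} in G with K→· removed — back-door holds.
P(D|do(K)) = Σ_{J} P(D|K,J)·P(J).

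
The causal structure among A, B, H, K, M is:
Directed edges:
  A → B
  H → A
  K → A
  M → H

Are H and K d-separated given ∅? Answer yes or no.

Bayes-Ball from H | ∅ reaches {A,B,M}.
K ∉ reach(H|∅) ⇒ H ⊥ K | ∅.

Yes — H ⊥ K | ∅.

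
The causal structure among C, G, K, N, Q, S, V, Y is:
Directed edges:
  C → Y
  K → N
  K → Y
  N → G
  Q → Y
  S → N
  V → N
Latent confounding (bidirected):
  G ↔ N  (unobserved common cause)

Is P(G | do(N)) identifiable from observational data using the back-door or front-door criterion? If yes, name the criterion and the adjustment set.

desc(N)\{N}={G}; candidates ⊆ {C,K,Q,S,V,Y}.
N↔G: latent back-door arc(s) into N.
size 0: {}; under {} N still reaches {G,K,S,V,Y} ∋ G.
size 1: {C}, {K}, {Q} …(+3); under {C} N still reaches {G,K,S,V,Y} ∋ G.
size 2: {C,K}, {C,Q}, {C,S} …(+12); under {C,K} N still reaches {G,S,V} ∋ G.
N↔G cannot be blocked by any observed set — no back-door set.
No mediator lies on a directed N→…→G path.
Neither criterion identifies P(G|do(N)) in this graph.

P(G|do(N)): not identifiable (no BD/FD set).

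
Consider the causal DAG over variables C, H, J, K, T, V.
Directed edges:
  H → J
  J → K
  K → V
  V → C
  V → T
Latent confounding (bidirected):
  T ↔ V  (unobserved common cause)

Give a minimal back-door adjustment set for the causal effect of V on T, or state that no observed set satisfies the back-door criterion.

V→T: no observed back-door set.

desc(V)\{V}={C,T}; candidates ⊆ {H,J,K}.
V↔T: latent back-door arc(s) into V.
size 0: {}; under {} V still reaches {H,J,K,T} ∋ T.
size 1: {H}, {J}, {K}; under {H} V still reaches {J,K,T} ∋ T.
size 2: {H,J}, {H,K}, {J,K}; under {H,J} V still reaches {K,T} ∋ T.
V↔T cannot be blocked by any observed set — no back-door set.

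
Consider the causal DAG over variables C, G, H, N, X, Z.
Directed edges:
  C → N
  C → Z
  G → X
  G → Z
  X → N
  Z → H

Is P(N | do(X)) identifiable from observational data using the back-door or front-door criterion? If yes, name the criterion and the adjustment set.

P(N|do(X)): backdoor, adjust for ∅.

desc(X)\{X}={N}; candidates ⊆ {C,G,H,Z}.
∅: X⊥N given ∅ in G with X→· removed — back-door holds.
P(N|do(X)) = P(N|X) — no adjustment needed.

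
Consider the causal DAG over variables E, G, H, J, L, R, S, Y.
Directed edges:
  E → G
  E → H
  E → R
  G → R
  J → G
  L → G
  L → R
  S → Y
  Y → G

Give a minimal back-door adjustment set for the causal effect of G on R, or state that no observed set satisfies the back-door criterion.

G→R: minimal back-door set {E, L}.

desc(G)\{G}={R}; candidates ⊆ {E,H,J,L,S,Y}.
size 0: {}; under {} G still reaches {E,H,J,L,R,S,Y} ∋ R.
size 1: {E}, {H}, {J} …(+3); under {E} G still reaches {J,L,R,S,Y} ∋ R.
{E,L}: G⊥R given {E,L} in G with G→· removed — back-door holds.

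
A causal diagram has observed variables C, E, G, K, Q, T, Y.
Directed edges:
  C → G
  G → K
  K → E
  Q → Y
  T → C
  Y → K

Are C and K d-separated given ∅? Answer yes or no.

No — C and K are d-connected given ∅.

Bayes-Ball from C | ∅ reaches {E,G,K,T}.
K ∈ reach(C|∅) ⇒ C ⊥̸ K | ∅.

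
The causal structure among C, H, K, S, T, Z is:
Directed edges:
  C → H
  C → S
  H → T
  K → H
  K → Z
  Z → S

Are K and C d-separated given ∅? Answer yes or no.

Yes — K ⊥ C | ∅.

Bayes-Ball from K | ∅ reaches {H,S,T,Z}.
C ∉ reach(K|∅) ⇒ K ⊥ C | ∅.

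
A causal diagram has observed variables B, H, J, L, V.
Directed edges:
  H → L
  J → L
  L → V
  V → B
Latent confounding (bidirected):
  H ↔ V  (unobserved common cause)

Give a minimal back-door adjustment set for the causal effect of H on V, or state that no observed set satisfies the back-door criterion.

H→V: no observed back-door set.

desc(H)\{H}={B,L,V}; candidates ⊆ {J}.
H↔V: latent back-door arc(s) into H.
size 0: {}; under {} H still reaches {B,V} ∋ V.
size 1: {J}; under {J} H still reaches {B,V} ∋ V.
H↔V cannot be blocked by any observed set — no back-door set.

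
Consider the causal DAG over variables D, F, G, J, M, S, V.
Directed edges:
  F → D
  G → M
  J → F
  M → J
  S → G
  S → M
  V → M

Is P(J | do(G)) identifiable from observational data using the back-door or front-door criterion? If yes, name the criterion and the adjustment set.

desc(G)\{G}={D,F,J,M}; candidates ⊆ {S,V}.
size 0: {}; under {} G still reaches {D,F,J,M,S} ∋ J.
{S}: G⊥J given {S} in G with G→· removed — back-door holds.
P(J|do(G)) = Σ_{S} P(J|G,S)·P(S).

P(J|do(G)): backdoor, adjust for {S}.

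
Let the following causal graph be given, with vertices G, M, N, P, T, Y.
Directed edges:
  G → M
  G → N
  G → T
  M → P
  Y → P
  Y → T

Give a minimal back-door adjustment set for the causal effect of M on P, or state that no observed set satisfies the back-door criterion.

desc(M)\{M}={P}; candidates ⊆ {G,N,T,Y}.
∅: M⊥P given ∅ in G with M→· removed — back-door holds.

M→P: minimal back-door set ∅.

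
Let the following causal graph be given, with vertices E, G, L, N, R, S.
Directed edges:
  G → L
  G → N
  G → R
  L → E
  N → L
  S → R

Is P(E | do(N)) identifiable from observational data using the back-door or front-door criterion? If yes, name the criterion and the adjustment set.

desc(N)\{N}={E,L}; candidates ⊆ {G,R,S}.
size 0: {}; under {} N still reaches {E,G,L,R} ∋ E.
{G}: N⊥E given {G} in G with N→· removed — back-door holds.
P(E|do(N)) = Σ_{G} P(E|N,G)·P(G).

P(E|do(N)): backdoor, adjust for {G}.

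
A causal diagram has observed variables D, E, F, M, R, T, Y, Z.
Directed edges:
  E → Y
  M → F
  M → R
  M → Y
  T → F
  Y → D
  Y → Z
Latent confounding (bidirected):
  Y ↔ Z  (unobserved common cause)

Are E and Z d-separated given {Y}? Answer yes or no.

Bayes-Ball from E | {Y} reaches {F,M,R,Z}.
Z ∈ reach(E|{Y}) ⇒ E ⊥̸ Z | {Y}.

No — E and Z are d-connected given {Y}.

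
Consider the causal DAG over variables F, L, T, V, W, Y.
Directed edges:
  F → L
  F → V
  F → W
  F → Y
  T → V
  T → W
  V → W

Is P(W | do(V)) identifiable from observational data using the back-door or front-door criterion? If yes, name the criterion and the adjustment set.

P(W|do(V)): backdoor, adjust for {F, T}.

desc(V)\{V}={W}; candidates ⊆ {F,L,T,Y}.
size 0: {}; under {} V still reaches {F,L,T,W,Y} ∋ W.
size 1: {F}, {L}, {T} …(+1); under {F} V still reaches {T,W} ∋ W.
{F,T}: V⊥W given {F,T} in G with V→· removed — back-door holds.
P(W|do(V)) = Σ_{F,T} P(W|V,F,T)·P(F,T).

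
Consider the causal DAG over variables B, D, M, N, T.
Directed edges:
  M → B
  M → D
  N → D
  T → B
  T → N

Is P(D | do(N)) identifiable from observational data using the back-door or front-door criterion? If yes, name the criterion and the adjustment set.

P(D|do(N)): backdoor, adjust for ∅.

desc(N)\{N}={D}; candidates ⊆ {B,M,T}.
∅: N⊥D given ∅ in G with N→· removed — back-door holds.
P(D|do(N)) = P(D|N) — no adjustment needed.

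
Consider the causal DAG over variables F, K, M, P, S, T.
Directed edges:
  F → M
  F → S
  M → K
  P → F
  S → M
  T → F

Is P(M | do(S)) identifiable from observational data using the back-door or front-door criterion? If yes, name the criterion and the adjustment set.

desc(S)\{S}={K,M}; candidates ⊆ {F,P,T}.
size 0: {}; under {} S still reaches {F,K,M,P,T} ∋ M.
{F}: S⊥M given {F} in G with S→· removed — back-door holds.
P(M|do(S)) = Σ_{F} P(M|S,F)·P(F).

P(M|do(S)): backdoor, adjust for {F}.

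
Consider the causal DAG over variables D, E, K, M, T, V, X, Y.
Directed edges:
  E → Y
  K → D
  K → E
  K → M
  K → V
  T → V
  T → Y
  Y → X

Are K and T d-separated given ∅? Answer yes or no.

Yes — K ⊥ T | ∅.

Bayes-Ball from K | ∅ reaches {D,E,M,V,X,Y}.
T ∉ reach(K|∅) ⇒ K ⊥ T | ∅.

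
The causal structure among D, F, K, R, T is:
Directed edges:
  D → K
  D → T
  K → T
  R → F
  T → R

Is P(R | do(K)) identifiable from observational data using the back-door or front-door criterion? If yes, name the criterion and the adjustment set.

P(R|do(K)): backdoor, adjust for {D}.

desc(K)\{K}={F,R,T}; candidates ⊆ {D}.
size 0: {}; under {} K still reaches {D,F,R,T} ∋ R.
{D}: K⊥R given {D} in G with K→· removed — back-door holds.
P(R|do(K)) = Σ_{D} P(R|K,D)·P(D).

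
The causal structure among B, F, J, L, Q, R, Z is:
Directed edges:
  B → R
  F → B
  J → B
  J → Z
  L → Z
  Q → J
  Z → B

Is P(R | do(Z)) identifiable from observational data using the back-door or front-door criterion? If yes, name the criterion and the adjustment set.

desc(Z)\{Z}={B,R}; candidates ⊆ {F,J,L,Q}.
size 0: {}; under {} Z still reaches {B,J,L,Q,R} ∋ R.
{J}: Z⊥R given {J} in G with Z→· removed — back-door holds.
P(R|do(Z)) = Σ_{J} P(R|Z,J)·P(J).

P(R|do(Z)): backdoor, adjust for {J}.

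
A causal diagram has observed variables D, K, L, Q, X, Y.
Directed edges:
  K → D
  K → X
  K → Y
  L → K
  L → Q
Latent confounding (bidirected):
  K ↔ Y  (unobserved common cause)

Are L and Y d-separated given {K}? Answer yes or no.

Bayes-Ball from L | {K} reaches {Q,Y}.
Y ∈ reach(L|{K}) ⇒ L ⊥̸ Y | {K}.

No — L and Y are d-connected given {K}.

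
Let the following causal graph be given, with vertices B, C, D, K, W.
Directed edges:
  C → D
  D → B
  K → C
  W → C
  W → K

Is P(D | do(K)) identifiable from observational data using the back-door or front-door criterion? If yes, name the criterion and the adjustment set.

P(D|do(K)): backdoor, adjust for {W}.

desc(K)\{K}={B,C,D}; candidates ⊆ {W}.
size 0: {}; under {} K still reaches {B,C,D,W} ∋ D.
{W}: K⊥D given {W} in G with K→· removed — back-door holds.
P(D|do(K)) = Σ_{W} P(D|K,W)·P(W).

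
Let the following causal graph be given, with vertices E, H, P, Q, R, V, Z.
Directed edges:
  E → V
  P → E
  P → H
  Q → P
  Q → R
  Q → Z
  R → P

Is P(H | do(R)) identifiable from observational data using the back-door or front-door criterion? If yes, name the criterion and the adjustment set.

P(H|do(R)): backdoor, adjust for {Q}.

desc(R)\{R}={E,H,P,V}; candidates ⊆ {Q,Z}.
size 0: {}; under {} R still reaches {E,H,P,Q,V,Z} ∋ H.
{Q}: R⊥H given {Q} in G with R→· removed — back-door holds.
P(H|do(R)) = Σ_{Q} P(H|R,Q)·P(Q).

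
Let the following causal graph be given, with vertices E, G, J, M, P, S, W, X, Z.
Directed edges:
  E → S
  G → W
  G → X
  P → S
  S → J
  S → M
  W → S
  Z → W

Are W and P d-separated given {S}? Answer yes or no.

No — W and P are d-connected given {S}.

Bayes-Ball from W | {S} reaches {E,G,P,X,Z}.
P ∈ reach(W|{S}) ⇒ W ⊥̸ P | {S}.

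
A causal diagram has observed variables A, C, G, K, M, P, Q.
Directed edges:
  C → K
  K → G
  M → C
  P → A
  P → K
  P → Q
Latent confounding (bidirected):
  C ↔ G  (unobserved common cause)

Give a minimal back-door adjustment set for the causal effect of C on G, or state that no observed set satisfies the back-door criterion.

C→G: no observed back-door set.

desc(C)\{C}={G,K}; candidates ⊆ {A,M,P,Q}.
C↔G: latent back-door arc(s) into C.
size 0: {}; under {} C still reaches {G,M} ∋ G.
size 1: {A}, {M}, {P} …(+1); under {A} C still reaches {G,M} ∋ G.
size 2: {A,M}, {A,P}, {A,Q} …(+3); under {A,M} C still reaches {G} ∋ G.
C↔G cannot be blocked by any observed set — no back-door set.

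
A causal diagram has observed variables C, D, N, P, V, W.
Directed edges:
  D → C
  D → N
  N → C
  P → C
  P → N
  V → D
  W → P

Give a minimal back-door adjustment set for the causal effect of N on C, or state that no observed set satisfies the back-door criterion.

desc(N)\{N}={C}; candidates ⊆ {D,P,V,W}.
size 0: {}; under {} N still reaches {C,D,P,V,W} ∋ C.
size 1: {D}, {P}, {V} …(+1); under {D} N still reaches {C,P,W} ∋ C.
{D,P}: N⊥C given {D,P} in G with N→· removed — back-door holds.

N→C: minimal back-door set {D, P}.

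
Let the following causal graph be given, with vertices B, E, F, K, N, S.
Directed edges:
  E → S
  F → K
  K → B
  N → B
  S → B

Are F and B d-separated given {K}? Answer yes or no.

Yes — F ⊥ B | {K}.

Bayes-Ball from F | {K} reaches ∅.
B ∉ reach(F|{K}) ⇒ F ⊥ B | {K}.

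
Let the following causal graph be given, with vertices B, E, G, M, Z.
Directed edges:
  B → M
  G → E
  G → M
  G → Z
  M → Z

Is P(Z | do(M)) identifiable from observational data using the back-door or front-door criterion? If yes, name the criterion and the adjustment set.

desc(M)\{M}={Z}; candidates ⊆ {B,E,G}.
size 0: {}; under {} M still reaches {B,E,G,Z} ∋ Z.
{G}: M⊥Z given {G} in G with M→· removed — back-door holds.
P(Z|do(M)) = Σ_{G} P(Z|M,G)·P(G).

P(Z|do(M)): backdoor, adjust for {G}.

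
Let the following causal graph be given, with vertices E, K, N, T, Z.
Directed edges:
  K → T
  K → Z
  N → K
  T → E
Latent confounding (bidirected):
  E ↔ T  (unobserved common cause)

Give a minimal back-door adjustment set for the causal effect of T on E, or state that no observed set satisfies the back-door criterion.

T→E: no observed back-door set.

desc(T)\{T}={E}; candidates ⊆ {K,N,Z}.
T↔E: latent back-door arc(s) into T.
size 0: {}; under {} T still reaches {E,K,N,Z} ∋ E.
size 1: {K}, {N}, {Z}; under {K} T still reaches {E} ∋ E.
size 2: {K,N}, {K,Z}, {N,Z}; under {K,N} T still reaches {E} ∋ E.
T↔E cannot be blocked by any observed set — no back-door set.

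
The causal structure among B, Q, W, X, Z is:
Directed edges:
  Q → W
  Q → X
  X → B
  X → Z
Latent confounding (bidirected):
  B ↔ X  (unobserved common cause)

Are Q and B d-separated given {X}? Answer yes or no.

No — Q and B are d-connected given {X}.

Bayes-Ball from Q | {X} reaches {B,W}.
B ∈ reach(Q|{X}) ⇒ Q ⊥̸ B | {X}.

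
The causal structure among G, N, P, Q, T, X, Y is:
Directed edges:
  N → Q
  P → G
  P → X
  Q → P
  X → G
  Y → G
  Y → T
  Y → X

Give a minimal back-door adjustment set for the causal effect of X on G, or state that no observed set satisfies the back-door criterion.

desc(X)\{X}={G}; candidates ⊆ {N,P,Q,T,Y}.
size 0: {}; under {} X still reaches {G,N,P,Q,T,Y} ∋ G.
size 1: {N}, {P}, {Q} …(+2); under {N} X still reaches {G,P,Q,T,Y} ∋ G.
{P,Y}: X⊥G given {P,Y} in G with X→· removed — back-door holds.

X→G: minimal back-door set {P, Y}.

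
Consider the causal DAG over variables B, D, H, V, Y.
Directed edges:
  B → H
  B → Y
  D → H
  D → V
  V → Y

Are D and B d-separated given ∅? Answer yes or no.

Bayes-Ball from D | ∅ reaches {H,V,Y}.
B ∉ reach(D|∅) ⇒ D ⊥ B | ∅.

Yes — D ⊥ B | ∅.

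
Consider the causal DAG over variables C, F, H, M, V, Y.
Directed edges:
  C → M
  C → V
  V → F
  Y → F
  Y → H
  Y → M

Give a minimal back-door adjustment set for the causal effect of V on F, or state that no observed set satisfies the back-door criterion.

desc(V)\{V}={F}; candidates ⊆ {C,H,M,Y}.
∅: V⊥F given ∅ in G with V→· removed — back-door holds.

V→F: minimal back-door set ∅.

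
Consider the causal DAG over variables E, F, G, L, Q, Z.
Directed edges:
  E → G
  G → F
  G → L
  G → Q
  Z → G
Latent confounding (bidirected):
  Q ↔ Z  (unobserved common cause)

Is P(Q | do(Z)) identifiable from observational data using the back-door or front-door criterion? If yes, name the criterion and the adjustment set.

P(Q|do(Z)): frontdoor, adjust for {G}.

desc(Z)\{Z}={F,G,L,Q}; candidates ⊆ {E}.
Z↔Q: latent back-door arc(s) into Z.
size 0: {}; under {} Z still reaches {Q} ∋ Q.
size 1: {E}; under {E} Z still reaches {Q} ∋ Q.
Z↔Q cannot be blocked by any observed set — no back-door set.
{G}: (i) intercepts every directed Z→Q path; (ii) no back-door Z→{G}; (iii) {Z} blocks every back-door {G}→Q. Front-door holds.
P(Q|do(Z)) = Σ_{G} P(G|Z) Σ_{Z'} P(Q|G,Z')P(Z').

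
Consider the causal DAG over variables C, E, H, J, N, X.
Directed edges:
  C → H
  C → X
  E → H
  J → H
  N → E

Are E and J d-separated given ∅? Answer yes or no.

Bayes-Ball from E | ∅ reaches {H,N}.
J ∉ reach(E|∅) ⇒ E ⊥ J | ∅.

Yes — E ⊥ J | ∅.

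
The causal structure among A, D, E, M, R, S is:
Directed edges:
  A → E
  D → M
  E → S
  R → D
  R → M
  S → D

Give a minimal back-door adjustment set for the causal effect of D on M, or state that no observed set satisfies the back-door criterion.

D→M: minimal back-door set {R}.

desc(D)\{D}={M}; candidates ⊆ {A,E,R,S}.
size 0: {}; under {} D still reaches {A,E,M,R,S} ∋ M.
{R}: D⊥M given {R} in G with D→· removed — back-door holds.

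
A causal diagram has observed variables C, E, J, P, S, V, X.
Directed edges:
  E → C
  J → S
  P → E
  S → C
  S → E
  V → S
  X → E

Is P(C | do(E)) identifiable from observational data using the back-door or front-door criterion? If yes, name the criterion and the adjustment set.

P(C|do(E)): backdoor, adjust for {S}.

desc(E)\{E}={C}; candidates ⊆ {J,P,S,V,X}.
size 0: {}; under {} E still reaches {C,J,P,S,V,X} ∋ C.
{S}: E⊥C given {S} in G with E→· removed — back-door holds.
P(C|do(E)) = Σ_{S} P(C|E,S)·P(S).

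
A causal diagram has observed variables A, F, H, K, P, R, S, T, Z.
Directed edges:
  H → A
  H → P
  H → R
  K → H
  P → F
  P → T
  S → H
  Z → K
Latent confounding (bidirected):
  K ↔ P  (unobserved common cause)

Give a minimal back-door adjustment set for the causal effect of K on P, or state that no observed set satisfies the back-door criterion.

desc(K)\{K}={A,F,H,P,R,T}; candidates ⊆ {S,Z}.
K↔P: latent back-door arc(s) into K.
size 0: {}; under {} K still reaches {F,P,T,Z} ∋ P.
size 1: {S}, {Z}; under {S} K still reaches {F,P,T,Z} ∋ P.
size 2: {S,Z}; under {S,Z} K still reaches {F,P,T} ∋ P.
K↔P cannot be blocked by any observed set — no back-door set.

K→P: no observed back-door set.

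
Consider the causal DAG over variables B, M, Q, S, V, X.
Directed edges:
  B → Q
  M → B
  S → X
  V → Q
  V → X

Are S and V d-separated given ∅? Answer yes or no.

Yes — S ⊥ V | ∅.

Bayes-Ball from S | ∅ reaches {X}.
V ∉ reach(S|∅) ⇒ S ⊥ V | ∅.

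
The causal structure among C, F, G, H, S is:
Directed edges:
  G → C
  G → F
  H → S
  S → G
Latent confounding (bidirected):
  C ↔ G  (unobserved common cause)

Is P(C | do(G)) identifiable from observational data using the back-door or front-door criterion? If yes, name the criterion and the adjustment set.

desc(G)\{G}={C,F}; candidates ⊆ {H,S}.
G↔C: latent back-door arc(s) into G.
size 0: {}; under {} G still reaches {C,H,S} ∋ C.
size 1: {H}, {S}; under {H} G still reaches {C,S} ∋ C.
size 2: {H,S}; under {H,S} G still reaches {C} ∋ C.
G↔C cannot be blocked by any observed set — no back-door set.
No mediator lies on a directed G→…→C path.
Neither criterion identifies P(C|do(G)) in this graph.

P(C|do(G)): not identifiable (no BD/FD set).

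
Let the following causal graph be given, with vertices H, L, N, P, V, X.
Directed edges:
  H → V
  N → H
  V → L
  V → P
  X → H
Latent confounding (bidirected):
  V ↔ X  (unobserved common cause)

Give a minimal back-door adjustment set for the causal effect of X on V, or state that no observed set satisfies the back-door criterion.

X→V: no observed back-door set.

desc(X)\{X}={H,L,P,V}; candidates ⊆ {N}.
X↔V: latent back-door arc(s) into X.
size 0: {}; under {} X still reaches {L,P,V} ∋ V.
size 1: {N}; under {N} X still reaches {L,P,V} ∋ V.
X↔V cannot be blocked by any observed set — no back-door set.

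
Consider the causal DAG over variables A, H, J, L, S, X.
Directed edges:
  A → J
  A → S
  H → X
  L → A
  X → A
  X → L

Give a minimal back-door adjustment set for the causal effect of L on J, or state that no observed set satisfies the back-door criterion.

desc(L)\{L}={A,J,S}; candidates ⊆ {H,X}.
size 0: {}; under {} L still reaches {A,H,J,S,X} ∋ J.
{X}: L⊥J given {X} in G with L→· removed — back-door holds.

L→J: minimal back-door set {X}.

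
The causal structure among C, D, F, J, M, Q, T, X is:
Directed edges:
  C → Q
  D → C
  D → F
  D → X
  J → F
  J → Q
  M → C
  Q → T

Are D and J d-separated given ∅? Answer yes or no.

Bayes-Ball from D | ∅ reaches {C,F,Q,T,X}.
J ∉ reach(D|∅) ⇒ D ⊥ J | ∅.

Yes — D ⊥ J | ∅.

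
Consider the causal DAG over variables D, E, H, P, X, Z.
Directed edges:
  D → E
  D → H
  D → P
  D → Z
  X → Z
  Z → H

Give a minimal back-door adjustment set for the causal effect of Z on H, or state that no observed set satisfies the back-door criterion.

desc(Z)\{Z}={H}; candidates ⊆ {D,E,P,X}.
size 0: {}; under {} Z still reaches {D,E,H,P,X} ∋ H.
{D}: Z⊥H given {D} in G with Z→· removed — back-door holds.

Z→H: minimal back-door set {D}.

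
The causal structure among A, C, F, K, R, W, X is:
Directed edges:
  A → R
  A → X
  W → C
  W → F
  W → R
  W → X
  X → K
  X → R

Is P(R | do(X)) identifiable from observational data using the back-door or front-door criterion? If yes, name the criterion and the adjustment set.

desc(X)\{X}={K,R}; candidates ⊆ {A,C,F,W}.
size 0: {}; under {} X still reaches {A,C,F,R,W} ∋ R.
size 1: {A}, {C}, {F} …(+1); under {A} X still reaches {C,F,R,W} ∋ R.
{A,W}: X⊥R given {A,W} in G with X→· removed — back-door holds.
P(R|do(X)) = Σ_{A,W} P(R|X,A,W)·P(A,W).

P(R|do(X)): backdoor, adjust for {A, W}.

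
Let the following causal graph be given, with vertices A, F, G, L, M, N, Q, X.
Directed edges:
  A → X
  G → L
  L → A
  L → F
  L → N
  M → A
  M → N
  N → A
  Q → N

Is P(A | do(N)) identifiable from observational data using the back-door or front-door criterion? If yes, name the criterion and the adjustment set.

desc(N)\{N}={A,X}; candidates ⊆ {F,G,L,M,Q}.
size 0: {}; under {} N still reaches {A,F,G,L,M,Q,X} ∋ A.
size 1: {F}, {G}, {L} …(+2); under {F} N still reaches {A,G,L,M,Q,X} ∋ A.
{L,M}: N⊥A given {L,M} in G with N→· removed — back-door holds.
P(A|do(N)) = Σ_{L,M} P(A|N,L,M)·P(L,M).

P(A|do(N)): backdoor, adjust for {L, M}.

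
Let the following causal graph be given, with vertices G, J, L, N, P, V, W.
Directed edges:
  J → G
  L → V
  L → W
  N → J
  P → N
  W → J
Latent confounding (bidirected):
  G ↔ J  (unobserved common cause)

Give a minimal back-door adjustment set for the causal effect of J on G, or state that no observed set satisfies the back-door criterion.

desc(J)\{J}={G}; candidates ⊆ {L,N,P,V,W}.
J↔G: latent back-door arc(s) into J.
size 0: {}; under {} J still reaches {G,L,N,P,V,W} ∋ G.
size 1: {L}, {N}, {P} …(+2); under {L} J still reaches {G,N,P,W} ∋ G.
size 2: {L,N}, {L,P}, {L,V} …(+7); under {L,N} J still reaches {G,W} ∋ G.
J↔G cannot be blocked by any observed set — no back-door set.

J→G: no observed back-door set.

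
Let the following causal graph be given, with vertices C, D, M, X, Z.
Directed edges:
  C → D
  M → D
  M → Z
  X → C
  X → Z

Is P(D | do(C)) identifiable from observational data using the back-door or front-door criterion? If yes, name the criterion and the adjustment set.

desc(C)\{C}={D}; candidates ⊆ {M,X,Z}.
∅: C⊥D given ∅ in G with C→· removed — back-door holds.
P(D|do(C)) = P(D|C) — no adjustment needed.

P(D|do(C)): backdoor, adjust for ∅.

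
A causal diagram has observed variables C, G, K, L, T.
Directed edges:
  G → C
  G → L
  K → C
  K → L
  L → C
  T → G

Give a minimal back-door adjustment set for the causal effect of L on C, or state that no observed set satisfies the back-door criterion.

desc(L)\{L}={C}; candidates ⊆ {G,K,T}.
size 0: {}; under {} L still reaches {C,G,K,T} ∋ C.
size 1: {G}, {K}, {T}; under {G} L still reaches {C,K} ∋ C.
{G,K}: L⊥C given {G,K} in G with L→· removed — back-door holds.

L→C: minimal back-door set {G, K}.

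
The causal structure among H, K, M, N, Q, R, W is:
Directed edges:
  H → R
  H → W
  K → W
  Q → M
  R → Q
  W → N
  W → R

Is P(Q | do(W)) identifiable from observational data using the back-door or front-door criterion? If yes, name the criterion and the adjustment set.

P(Q|do(W)): backdoor, adjust for {H}.

desc(W)\{W}={M,N,Q,R}; candidates ⊆ {H,K}.
size 0: {}; under {} W still reaches {H,K,M,Q,R} ∋ Q.
{H}: W⊥Q given {H} in G with W→· removed — back-door holds.
P(Q|do(W)) = Σ_{H} P(Q|W,H)·P(H).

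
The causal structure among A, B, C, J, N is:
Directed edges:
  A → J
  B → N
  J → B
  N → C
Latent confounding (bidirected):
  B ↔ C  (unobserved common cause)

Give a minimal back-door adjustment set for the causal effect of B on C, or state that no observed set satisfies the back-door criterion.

B→C: no observed back-door set.

desc(B)\{B}={C,N}; candidates ⊆ {A,J}.
B↔C: latent back-door arc(s) into B.
size 0: {}; under {} B still reaches {A,C,J} ∋ C.
size 1: {A}, {J}; under {A} B still reaches {C,J} ∋ C.
size 2: {A,J}; under {A,J} B still reaches {C} ∋ C.
B↔C cannot be blocked by any observed set — no back-door set.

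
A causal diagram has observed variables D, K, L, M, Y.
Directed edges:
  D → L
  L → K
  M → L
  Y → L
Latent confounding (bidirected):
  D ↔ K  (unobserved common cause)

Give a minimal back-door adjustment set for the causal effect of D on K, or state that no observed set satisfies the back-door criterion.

D→K: no observed back-door set.

desc(D)\{D}={K,L}; candidates ⊆ {M,Y}.
D↔K: latent back-door arc(s) into D.
size 0: {}; under {} D still reaches {K} ∋ K.
size 1: {M}, {Y}; under {M} D still reaches {K} ∋ K.
size 2: {M,Y}; under {M,Y} D still reaches {K} ∋ K.
D↔K cannot be blocked by any observed set — no back-door set.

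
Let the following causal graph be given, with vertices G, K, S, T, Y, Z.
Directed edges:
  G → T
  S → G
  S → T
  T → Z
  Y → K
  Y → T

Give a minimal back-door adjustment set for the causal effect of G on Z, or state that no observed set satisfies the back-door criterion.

desc(G)\{G}={T,Z}; candidates ⊆ {K,S,Y}.
size 0: {}; under {} G still reaches {S,T,Z} ∋ Z.
{S}: G⊥Z given {S} in G with G→· removed — back-door holds.

G→Z: minimal back-door set {S}.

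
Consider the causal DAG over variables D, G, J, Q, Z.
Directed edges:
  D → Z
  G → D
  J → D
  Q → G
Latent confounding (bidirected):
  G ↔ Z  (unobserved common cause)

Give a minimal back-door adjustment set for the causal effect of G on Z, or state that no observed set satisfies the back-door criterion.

G→Z: no observed back-door set.

desc(G)\{G}={D,Z}; candidates ⊆ {J,Q}.
G↔Z: latent back-door arc(s) into G.
size 0: {}; under {} G still reaches {Q,Z} ∋ Z.
size 1: {J}, {Q}; under {J} G still reaches {Q,Z} ∋ Z.
size 2: {J,Q}; under {J,Q} G still reaches {Z} ∋ Z.
G↔Z cannot be blocked by any observed set — no back-door set.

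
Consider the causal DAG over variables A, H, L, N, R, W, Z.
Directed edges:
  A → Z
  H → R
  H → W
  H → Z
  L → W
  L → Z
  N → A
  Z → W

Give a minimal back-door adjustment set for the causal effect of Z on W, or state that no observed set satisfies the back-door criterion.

desc(Z)\{Z}={W}; candidates ⊆ {A,H,L,N,R}.
size 0: {}; under {} Z still reaches {A,H,L,N,R,W} ∋ W.
size 1: {A}, {H}, {L} …(+2); under {A} Z still reaches {H,L,R,W} ∋ W.
{H,L}: Z⊥W given {H,L} in G with Z→· removed — back-door holds.

Z→W: minimal back-door set {H, L}.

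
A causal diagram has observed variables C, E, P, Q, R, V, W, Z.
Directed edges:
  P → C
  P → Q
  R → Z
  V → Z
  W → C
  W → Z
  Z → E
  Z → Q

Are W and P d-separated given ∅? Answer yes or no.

Bayes-Ball from W | ∅ reaches {C,E,Q,Z}.
P ∉ reach(W|∅) ⇒ W ⊥ P | ∅.

Yes — W ⊥ P | ∅.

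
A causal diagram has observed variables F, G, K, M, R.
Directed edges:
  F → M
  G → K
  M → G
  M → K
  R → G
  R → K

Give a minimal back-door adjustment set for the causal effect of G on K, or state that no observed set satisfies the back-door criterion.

desc(G)\{G}={K}; candidates ⊆ {F,M,R}.
size 0: {}; under {} G still reaches {F,K,M,R} ∋ K.
size 1: {F}, {M}, {R}; under {F} G still reaches {K,M,R} ∋ K.
{M,R}: G⊥K given {M,R} in G with G→· removed — back-door holds.

G→K: minimal back-door set {M, R}.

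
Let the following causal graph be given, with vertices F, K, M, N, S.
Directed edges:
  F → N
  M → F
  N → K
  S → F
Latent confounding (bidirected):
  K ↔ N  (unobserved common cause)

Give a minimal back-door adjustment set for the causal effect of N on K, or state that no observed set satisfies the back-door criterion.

N→K: no observed back-door set.

desc(N)\{N}={K}; candidates ⊆ {F,M,S}.
N↔K: latent back-door arc(s) into N.
size 0: {}; under {} N still reaches {F,K,M,S} ∋ K.
size 1: {F}, {M}, {S}; under {F} N still reaches {K} ∋ K.
size 2: {F,M}, {F,S}, {M,S}; under {F,M} N still reaches {K} ∋ K.
N↔K cannot be blocked by any observed set — no back-door set.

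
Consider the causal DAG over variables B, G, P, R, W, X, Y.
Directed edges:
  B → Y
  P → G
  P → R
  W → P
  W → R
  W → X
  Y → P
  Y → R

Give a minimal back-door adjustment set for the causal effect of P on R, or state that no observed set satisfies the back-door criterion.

P→R: minimal back-door set {W, Y}.

desc(P)\{P}={G,R}; candidates ⊆ {B,W,X,Y}.
size 0: {}; under {} P still reaches {B,R,W,X,Y} ∋ R.
size 1: {B}, {W}, {X} …(+1); under {B} P still reaches {R,W,X,Y} ∋ R.
{W,Y}: P⊥R given {W,Y} in G with P→· removed — back-door holds.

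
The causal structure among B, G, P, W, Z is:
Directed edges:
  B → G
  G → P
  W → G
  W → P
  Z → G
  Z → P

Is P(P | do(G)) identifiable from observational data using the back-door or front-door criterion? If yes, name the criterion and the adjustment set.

P(P|do(G)): backdoor, adjust for {W, Z}.

desc(G)\{G}={P}; candidates ⊆ {B,W,Z}.
size 0: {}; under {} G still reaches {B,P,W,Z} ∋ P.
size 1: {B}, {W}, {Z}; under {B} G still reaches {P,W,Z} ∋ P.
{W,Z}: G⊥P given {W,Z} in G with G→· removed — back-door holds.
P(P|do(G)) = Σ_{W,Z} P(P|G,W,Z)·P(W,Z).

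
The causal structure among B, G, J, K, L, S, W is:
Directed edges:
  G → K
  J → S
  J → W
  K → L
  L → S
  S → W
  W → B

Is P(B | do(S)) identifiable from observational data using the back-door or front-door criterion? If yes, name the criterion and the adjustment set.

P(B|do(S)): backdoor, adjust for {J}.

desc(S)\{S}={B,W}; candidates ⊆ {G,J,K,L}.
size 0: {}; under {} S still reaches {B,G,J,K,L,W} ∋ B.
{J}: S⊥B given {J} in G with S→· removed — back-door holds.
P(B|do(S)) = Σ_{J} P(B|S,J)·P(J).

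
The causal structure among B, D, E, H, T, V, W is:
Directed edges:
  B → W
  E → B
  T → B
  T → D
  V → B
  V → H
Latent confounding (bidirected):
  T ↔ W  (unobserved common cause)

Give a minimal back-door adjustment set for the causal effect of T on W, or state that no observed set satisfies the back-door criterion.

desc(T)\{T}={B,D,W}; candidates ⊆ {E,H,V}.
T↔W: latent back-door arc(s) into T.
size 0: {}; under {} T still reaches {W} ∋ W.
size 1: {E}, {H}, {V}; under {E} T still reaches {W} ∋ W.
size 2: {E,H}, {E,V}, {H,V}; under {E,H} T still reaches {W} ∋ W.
T↔W cannot be blocked by any observed set — no back-door set.

T→W: no observed back-door set.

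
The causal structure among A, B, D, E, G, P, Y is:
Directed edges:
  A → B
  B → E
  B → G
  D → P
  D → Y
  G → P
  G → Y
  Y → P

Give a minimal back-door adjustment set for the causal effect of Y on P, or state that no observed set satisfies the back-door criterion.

Y→P: minimal back-door set {D, G}.

desc(Y)\{Y}={P}; candidates ⊆ {A,B,D,E,G}.
size 0: {}; under {} Y still reaches {A,B,D,E,G,P} ∋ P.
size 1: {A}, {B}, {D} …(+2); under {A} Y still reaches {B,D,E,G,P} ∋ P.
{D,G}: Y⊥P given {D,G} in G with Y→· removed — back-door holds.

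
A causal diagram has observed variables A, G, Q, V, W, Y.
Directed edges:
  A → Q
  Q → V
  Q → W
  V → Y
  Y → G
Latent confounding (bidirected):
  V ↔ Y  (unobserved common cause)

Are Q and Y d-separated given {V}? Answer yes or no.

Bayes-Ball from Q | {V} reaches {A,G,W,Y}.
Y ∈ reach(Q|{V}) ⇒ Q ⊥̸ Y | {V}.

No — Q and Y are d-connected given {V}.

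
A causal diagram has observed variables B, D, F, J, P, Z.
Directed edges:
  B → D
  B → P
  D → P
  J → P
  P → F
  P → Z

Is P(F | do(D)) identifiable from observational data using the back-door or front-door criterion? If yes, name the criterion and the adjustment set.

P(F|do(D)): backdoor, adjust for {B}.

desc(D)\{D}={F,P,Z}; candidates ⊆ {B,J}.
size 0: {}; under {} D still reaches {B,F,P,Z} ∋ F.
{B}: D⊥F given {B} in G with D→· removed — back-door holds.
P(F|do(D)) = Σ_{B} P(F|D,B)·P(B).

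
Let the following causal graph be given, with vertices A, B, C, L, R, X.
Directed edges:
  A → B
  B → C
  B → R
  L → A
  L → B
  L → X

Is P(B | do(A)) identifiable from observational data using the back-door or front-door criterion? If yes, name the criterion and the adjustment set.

P(B|do(A)): backdoor, adjust for {L}.

desc(A)\{A}={B,C,R}; candidates ⊆ {L,X}.
size 0: {}; under {} A still reaches {B,C,L,R,X} ∋ B.
{L}: A⊥B given {L} in G with A→· removed — back-door holds.
P(B|do(A)) = Σ_{L} P(B|A,L)·P(L).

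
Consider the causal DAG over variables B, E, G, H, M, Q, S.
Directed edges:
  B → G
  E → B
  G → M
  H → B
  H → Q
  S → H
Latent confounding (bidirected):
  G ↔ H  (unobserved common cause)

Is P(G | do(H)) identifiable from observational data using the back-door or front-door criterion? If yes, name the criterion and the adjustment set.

desc(H)\{H}={B,G,M,Q}; candidates ⊆ {E,S}.
H↔G: latent back-door arc(s) into H.
size 0: {}; under {} H still reaches {G,M,S} ∋ G.
size 1: {E}, {S}; under {E} H still reaches {G,M,S} ∋ G.
size 2: {E,S}; under {E,S} H still reaches {G,M} ∋ G.
H↔G cannot be blocked by any observed set — no back-door set.
{B}: (i) intercepts every directed H→G path; (ii) no back-door H→{B}; (iii) {H} blocks every back-door {B}→G. Front-door holds.
P(G|do(H)) = Σ_{B} P(B|H) Σ_{H'} P(G|B,H')P(H').

P(G|do(H)): frontdoor, adjust for {B}.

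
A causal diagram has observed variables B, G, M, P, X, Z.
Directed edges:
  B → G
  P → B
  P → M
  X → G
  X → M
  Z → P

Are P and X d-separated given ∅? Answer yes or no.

Yes — P ⊥ X | ∅.

Bayes-Ball from P | ∅ reaches {B,G,M,Z}.
X ∉ reach(P|∅) ⇒ P ⊥ X | ∅.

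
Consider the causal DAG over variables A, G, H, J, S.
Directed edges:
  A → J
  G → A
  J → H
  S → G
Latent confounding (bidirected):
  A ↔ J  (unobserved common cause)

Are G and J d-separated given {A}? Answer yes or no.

Bayes-Ball from G | {A} reaches {H,J,S}.
J ∈ reach(G|{A}) ⇒ G ⊥̸ J | {A}.

No — G and J are d-connected given {A}.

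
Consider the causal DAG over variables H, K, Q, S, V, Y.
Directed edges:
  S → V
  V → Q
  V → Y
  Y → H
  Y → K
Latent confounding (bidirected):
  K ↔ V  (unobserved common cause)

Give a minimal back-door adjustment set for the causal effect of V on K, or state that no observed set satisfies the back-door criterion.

V→K: no observed back-door set.

desc(V)\{V}={H,K,Q,Y}; candidates ⊆ {S}.
V↔K: latent back-door arc(s) into V.
size 0: {}; under {} V still reaches {K,S} ∋ K.
size 1: {S}; under {S} V still reaches {K} ∋ K.
V↔K cannot be blocked by any observed set — no back-door set.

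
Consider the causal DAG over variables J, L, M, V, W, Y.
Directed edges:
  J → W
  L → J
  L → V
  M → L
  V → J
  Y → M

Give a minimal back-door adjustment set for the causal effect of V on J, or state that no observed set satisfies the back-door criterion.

V→J: minimal back-door set {L}.

desc(V)\{V}={J,W}; candidates ⊆ {L,M,Y}.
size 0: {}; under {} V still reaches {J,L,M,W,Y} ∋ J.
{L}: V⊥J given {L} in G with V→· removed — back-door holds.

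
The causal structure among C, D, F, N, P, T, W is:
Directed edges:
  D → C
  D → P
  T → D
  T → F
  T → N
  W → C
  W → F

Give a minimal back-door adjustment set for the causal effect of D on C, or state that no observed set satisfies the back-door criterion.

D→C: minimal back-door set ∅.

desc(D)\{D}={C,P}; candidates ⊆ {F,N,T,W}.
∅: D⊥C given ∅ in G with D→· removed — back-door holds.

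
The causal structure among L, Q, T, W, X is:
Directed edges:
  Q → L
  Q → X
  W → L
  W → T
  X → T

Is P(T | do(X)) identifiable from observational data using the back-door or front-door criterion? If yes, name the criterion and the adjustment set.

desc(X)\{X}={T}; candidates ⊆ {L,Q,W}.
∅: X⊥T given ∅ in G with X→· removed — back-door holds.
P(T|do(X)) = P(T|X) — no adjustment needed.

P(T|do(X)): backdoor, adjust for ∅.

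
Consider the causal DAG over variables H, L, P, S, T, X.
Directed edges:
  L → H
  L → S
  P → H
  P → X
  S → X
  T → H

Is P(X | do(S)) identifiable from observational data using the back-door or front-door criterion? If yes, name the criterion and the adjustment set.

desc(S)\{S}={X}; candidates ⊆ {H,L,P,T}.
∅: S⊥X given ∅ in G with S→· removed — back-door holds.
P(X|do(S)) = P(X|S) — no adjustment needed.

P(X|do(S)): backdoor, adjust for ∅.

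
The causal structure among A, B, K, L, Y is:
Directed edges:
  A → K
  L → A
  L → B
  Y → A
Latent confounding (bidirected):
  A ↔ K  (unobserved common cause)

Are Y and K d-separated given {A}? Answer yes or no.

Bayes-Ball from Y | {A} reaches {B,K,L}.
K ∈ reach(Y|{A}) ⇒ Y ⊥̸ K | {A}.

No — Y and K are d-connected given {A}.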